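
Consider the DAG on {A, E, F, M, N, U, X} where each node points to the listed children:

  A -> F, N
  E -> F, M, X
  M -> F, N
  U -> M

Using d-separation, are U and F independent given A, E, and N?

No

3 paths connect U and F; each must be blocked for d-separation to hold:
  1. U → M → N ← A → F — M:chain[open]; N:collider[open]; A:fork[blocks] ⇒ blocked
  2. U → M ← E → F — M:collider[open]; E:fork[blocks] ⇒ blocked
  3. U → M → F — M:chain[open] ⇒ active
At least one path is unblocked, so d-separation fails.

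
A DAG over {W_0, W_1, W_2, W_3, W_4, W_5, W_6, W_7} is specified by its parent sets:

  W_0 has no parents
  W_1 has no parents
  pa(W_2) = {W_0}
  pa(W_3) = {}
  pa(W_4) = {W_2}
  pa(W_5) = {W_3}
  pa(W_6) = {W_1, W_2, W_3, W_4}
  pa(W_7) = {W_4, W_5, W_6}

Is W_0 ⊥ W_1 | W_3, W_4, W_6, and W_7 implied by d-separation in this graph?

No

We examine all 4 paths between W_0 and W_1:
Path 1: W_0 → W_2 → W_4 → W_6 ← W_1
  W_4 is a chain here and W_4 is conditioned on, so the path is blocked at W_4.
Path 2: W_0 → W_2 → W_4 → W_7 ← W_6 ← W_1
  W_4 is a chain here and W_4 is conditioned on, so the path is blocked at W_4.
Path 3: W_0 → W_2 → W_4 → W_7 ← W_5 ← W_3 → W_6 ← W_1
  W_4 is a chain here and W_4 is conditioned on, so the path is blocked at W_4.
Path 4: W_0 → W_2 → W_6 ← W_1
  W_2 is a chain and W_2 is not conditioned on; W_6 is a collider and W_6 is conditioned on, which opens it — no node blocks this path, so it is active.
Because an active path exists, W_0 and W_1 are not d-separated.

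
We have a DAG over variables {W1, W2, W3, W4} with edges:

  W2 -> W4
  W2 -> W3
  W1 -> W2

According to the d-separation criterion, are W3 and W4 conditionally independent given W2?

Yes

The only undirected path from W3 to W4 is:
  1. W3 ← W2 → W4 — W2:fork[blocks] ⇒ blocked
Since every path is blocked, d-separation holds.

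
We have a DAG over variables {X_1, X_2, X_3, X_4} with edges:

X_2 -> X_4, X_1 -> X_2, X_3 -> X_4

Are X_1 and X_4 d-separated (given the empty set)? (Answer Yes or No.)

Only one path connects X_1 and X_4:
Path 1: X_1 → X_2 → X_4
  X_2 is a chain and X_2 is not conditioned on — no node blocks this path, so it is active.
Since the path X_1 → X_2 → X_4 is active, X_1 and X_4 are not d-separated given ∅.

No — X_1 and X_4 are not d-separated given ∅.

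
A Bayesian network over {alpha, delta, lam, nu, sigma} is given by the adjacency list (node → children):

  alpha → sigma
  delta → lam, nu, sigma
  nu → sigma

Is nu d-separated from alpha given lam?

There are 2 undirected paths between nu and alpha; checking each against the conditioning set {lam}:
Path 1: nu → sigma ← alpha
  sigma is a collider here and neither sigma nor any of its descendants is conditioned on, so the collider stays closed — the path is blocked at sigma.
Path 2: nu ← delta → sigma ← alpha
  sigma is a collider here and neither sigma nor any of its descendants is conditioned on, so the collider stays closed — the path is blocked at sigma.
Every path is blocked, so nu and alpha are d-separated given {lam}.

Yes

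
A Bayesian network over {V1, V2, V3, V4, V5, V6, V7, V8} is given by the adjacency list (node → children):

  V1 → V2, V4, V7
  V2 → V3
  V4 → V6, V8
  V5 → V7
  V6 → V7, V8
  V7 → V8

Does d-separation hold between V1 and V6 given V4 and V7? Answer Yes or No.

No

We examine all 6 paths between V1 and V6:
Path 1: V1 → V4 → V8 ← V7 ← V6
  V4 is a chain here and V4 is conditioned on, so the path is blocked at V4.
Path 2: V1 → V4 → V8 ← V6
  V4 is a chain here and V4 is conditioned on, so the path is blocked at V4.
Path 3: V1 → V4 → V6
  V4 is a chain here and V4 is conditioned on, so the path is blocked at V4.
Path 4: V1 → V7 → V8 ← V4 → V6
  V7 is a chain here and V7 is conditioned on, so the path is blocked at V7.
Path 5: V1 → V7 → V8 ← V6
  V7 is a chain here and V7 is conditioned on, so the path is blocked at V7.
Path 6: V1 → V7 ← V6
  V7 is a collider and V7 is conditioned on, which opens it — no node blocks this path, so it is active.
Because an active path exists, V1 and V6 are not d-separated.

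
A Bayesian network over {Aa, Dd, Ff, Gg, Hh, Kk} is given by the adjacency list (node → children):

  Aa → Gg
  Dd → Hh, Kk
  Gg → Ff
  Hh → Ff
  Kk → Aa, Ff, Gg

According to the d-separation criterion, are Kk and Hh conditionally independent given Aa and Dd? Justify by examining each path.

Yes

Enumerating the 4 paths from Kk to Hh and testing each for blocking by {Aa, Dd}:
Path 1: Kk → Ff ← Hh
  Ff is a collider here and neither Ff nor any of its descendants is conditioned on, so the collider stays closed — the path is blocked at Ff.
Path 2: Kk ← Dd → Hh
  Dd is a fork here and Dd is conditioned on, so the path is blocked at Dd.
Path 3: Kk → Aa → Gg → Ff ← Hh
  Aa is a chain here and Aa is conditioned on, so the path is blocked at Aa.
Path 4: Kk → Gg → Ff ← Hh
  Ff is a collider here and neither Ff nor any of its descendants is conditioned on, so the collider stays closed — the path is blocked at Ff.
All paths are blocked; Kk ⊥ Hh | {Aa, Dd} holds.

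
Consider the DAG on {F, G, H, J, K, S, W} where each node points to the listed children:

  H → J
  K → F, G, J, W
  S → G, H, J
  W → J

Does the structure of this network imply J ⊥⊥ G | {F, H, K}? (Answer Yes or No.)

No

We examine all 4 paths between J and G:
Path 1: J ← H ← S → G
  H is a chain here and H is conditioned on, so the path is blocked at H.
Path 2: J ← K → G
  K is a fork here and K is conditioned on, so the path is blocked at K.
Path 3: J ← W ← K → G
  K is a fork here and K is conditioned on, so the path is blocked at K.
Path 4: J ← S → G
  S is a fork and S is not conditioned on — no node blocks this path, so it is active.
Since the path J ← S → G is active, J and G are not d-separated given {F, H, K}.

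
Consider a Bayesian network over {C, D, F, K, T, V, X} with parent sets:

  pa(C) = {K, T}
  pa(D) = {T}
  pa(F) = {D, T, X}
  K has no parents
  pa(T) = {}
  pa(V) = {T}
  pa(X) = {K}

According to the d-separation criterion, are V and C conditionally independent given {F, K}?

There are 3 undirected paths between V and C; checking each against the conditioning set {F, K}:
  1. V ← T → D → F ← X ← K → C — T:fork[open]; D:chain[open]; F:collider[open]; X:chain[open]; K:fork[blocks] ⇒ blocked
  2. V ← T → C — T:fork[open] ⇒ active
  3. V ← T → F ← X ← K → C — T:fork[open]; F:collider[open]; X:chain[open]; K:fork[blocks] ⇒ blocked
Since the path V ← T → C is active, V and C are not d-separated given {F, K}.

No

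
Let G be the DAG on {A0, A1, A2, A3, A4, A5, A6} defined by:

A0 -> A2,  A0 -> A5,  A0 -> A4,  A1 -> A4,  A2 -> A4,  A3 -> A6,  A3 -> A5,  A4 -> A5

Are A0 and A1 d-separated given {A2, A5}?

3 paths connect A0 and A1; each must be blocked for d-separation to hold:
  1. A0 → A4 ← A1 — A4:collider[open] ⇒ active
  2. A0 → A2 → A4 ← A1 — A2:chain[blocks]; A4:collider[open] ⇒ blocked
  3. A0 → A5 ← A4 ← A1 — A5:collider[open]; A4:chain[open] ⇒ active
Since the path A0 → A4 ← A1 is active, A0 and A1 are not d-separated given {A2, A5}.

No — A0 and A1 are not d-separated given {A2, A5}.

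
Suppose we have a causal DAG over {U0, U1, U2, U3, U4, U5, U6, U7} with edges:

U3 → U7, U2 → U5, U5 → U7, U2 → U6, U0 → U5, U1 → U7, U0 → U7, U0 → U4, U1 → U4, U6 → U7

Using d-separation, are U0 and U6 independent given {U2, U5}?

There are 6 undirected paths between U0 and U6; checking each against the conditioning set {U2, U5}:
Path 1: U0 → U7 ← U6
  U7 is a collider here and neither U7 nor any of its descendants is conditioned on, so the collider stays closed — the path is blocked at U7.
Path 2: U0 → U7 ← U5 ← U2 → U6
  U7 is a collider here and neither U7 nor any of its descendants is conditioned on, so the collider stays closed — the path is blocked at U7.
Path 3: U0 → U5 → U7 ← U6
  U5 is a chain here and U5 is conditioned on, so the path is blocked at U5.
Path 4: U0 → U5 ← U2 → U6
  U2 is a fork here and U2 is conditioned on, so the path is blocked at U2.
Path 5: U0 → U4 ← U1 → U7 ← U6
  U4 is a collider here and neither U4 nor any of its descendants is conditioned on, so the collider stays closed — the path is blocked at U4.
Path 6: U0 → U4 ← U1 → U7 ← U5 ← U2 → U6
  U4 is a collider here and neither U4 nor any of its descendants is conditioned on, so the collider stays closed — the path is blocked at U4.
Since every path is blocked, d-separation holds.

Yes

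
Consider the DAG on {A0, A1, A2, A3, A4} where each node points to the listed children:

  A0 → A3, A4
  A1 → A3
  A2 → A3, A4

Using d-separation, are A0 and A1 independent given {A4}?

2 paths connect A0 and A1; each must be blocked for d-separation to hold:
  1. A0 → A3 ← A1 — A3:collider[blocks] ⇒ blocked
  2. A0 → A4 ← A2 → A3 ← A1 — A4:collider[open]; A2:fork[open]; A3:collider[blocks] ⇒ blocked
Since every path is blocked, d-separation holds.

Yes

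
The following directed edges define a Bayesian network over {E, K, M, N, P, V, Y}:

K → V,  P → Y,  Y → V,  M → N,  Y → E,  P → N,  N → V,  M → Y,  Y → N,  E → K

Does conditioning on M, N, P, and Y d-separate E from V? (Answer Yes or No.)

No — E and V are not d-separated given {M, N, P, Y}.

We examine all 5 paths between E and V:
Path 1: E → K → V
  K is a chain and K is not conditioned on — no node blocks this path, so it is active.
Path 2: E ← Y ← M → N → V
  Y is a chain here and Y is conditioned on, so the path is blocked at Y.
Path 3: E ← Y → V
  Y is a fork here and Y is conditioned on, so the path is blocked at Y.
Path 4: E ← Y → N → V
  Y is a fork here and Y is conditioned on, so the path is blocked at Y.
Path 5: E ← Y ← P → N → V
  Y is a chain here and Y is conditioned on, so the path is blocked at Y.
At least one path is unblocked, so d-separation fails.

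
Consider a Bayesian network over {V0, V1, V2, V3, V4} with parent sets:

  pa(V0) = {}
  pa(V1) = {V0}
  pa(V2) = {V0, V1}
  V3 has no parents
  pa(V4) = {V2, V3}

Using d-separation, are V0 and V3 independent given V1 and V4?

We examine all 2 paths between V0 and V3:
Path 1: V0 → V1 → V2 → V4 ← V3
  V1 is a chain here and V1 is conditioned on, so the path is blocked at V1.
Path 2: V0 → V2 → V4 ← V3
  V2 is a chain and V2 is not conditioned on; V4 is a collider and V4 is conditioned on, which opens it — no node blocks this path, so it is active.
At least one path is unblocked, so d-separation fails.

No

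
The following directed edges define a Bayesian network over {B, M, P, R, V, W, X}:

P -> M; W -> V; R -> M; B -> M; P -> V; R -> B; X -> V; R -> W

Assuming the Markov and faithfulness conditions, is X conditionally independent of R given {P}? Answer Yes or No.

Yes

We examine all 3 paths between X and R:
Path 1: X → V ← P → M ← B ← R
  V is a collider here and neither V nor any of its descendants is conditioned on, so the collider stays closed — the path is blocked at V.
Path 2: X → V ← P → M ← R
  V is a collider here and neither V nor any of its descendants is conditioned on, so the collider stays closed — the path is blocked at V.
Path 3: X → V ← W ← R
  V is a collider here and neither V nor any of its descendants is conditioned on, so the collider stays closed — the path is blocked at V.
Since every path is blocked, d-separation holds.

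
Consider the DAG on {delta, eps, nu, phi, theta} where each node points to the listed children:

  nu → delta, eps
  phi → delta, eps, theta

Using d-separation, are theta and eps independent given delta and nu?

2 paths connect theta and eps; each must be blocked for d-separation to hold:
Path 1: theta ← phi → delta ← nu → eps
  nu is a fork here and nu is conditioned on, so the path is blocked at nu.
Path 2: theta ← phi → eps
  phi is a fork and phi is not conditioned on — no node blocks this path, so it is active.
At least one path is unblocked, so d-separation fails.

No — theta and eps are not d-separated given {delta, nu}.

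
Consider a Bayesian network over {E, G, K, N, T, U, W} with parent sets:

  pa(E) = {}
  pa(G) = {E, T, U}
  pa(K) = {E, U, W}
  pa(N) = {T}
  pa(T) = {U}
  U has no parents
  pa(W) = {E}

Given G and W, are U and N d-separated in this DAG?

4 paths connect U and N; each must be blocked for d-separation to hold:
  1. U → G ← T → N — G:collider[open]; T:fork[open] ⇒ active
  2. U → K ← E → G ← T → N — K:collider[blocks]; E:fork[open]; G:collider[open]; T:fork[open] ⇒ blocked
  3. U → K ← W ← E → G ← T → N — K:collider[blocks]; W:chain[blocks]; E:fork[open]; G:collider[open]; T:fork[open] ⇒ blocked
  4. U → T → N — T:chain[open] ⇒ active
Since the path U → G ← T → N is active, U and N are not d-separated given {G, W}.

No — U and N are not d-separated given {G, W}.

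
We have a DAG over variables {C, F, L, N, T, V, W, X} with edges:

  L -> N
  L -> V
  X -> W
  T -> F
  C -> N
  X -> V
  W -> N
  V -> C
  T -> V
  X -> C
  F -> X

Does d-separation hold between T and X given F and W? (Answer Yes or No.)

Yes

There are 6 undirected paths between T and X; checking each against the conditioning set {F, W}:
  1. T → V ← L → N ← W ← X — V:collider[blocks]; L:fork[open]; N:collider[blocks]; W:chain[blocks] ⇒ blocked
  2. T → V ← L → N ← C ← X — V:collider[blocks]; L:fork[open]; N:collider[blocks]; C:chain[open] ⇒ blocked
  3. T → V → C → N ← W ← X — V:chain[open]; C:chain[open]; N:collider[blocks]; W:chain[blocks] ⇒ blocked
  4. T → V → C ← X — V:chain[open]; C:collider[blocks] ⇒ blocked
  5. T → V ← X — V:collider[blocks] ⇒ blocked
  6. T → F → X — F:chain[blocks] ⇒ blocked
Since every path is blocked, d-separation holds.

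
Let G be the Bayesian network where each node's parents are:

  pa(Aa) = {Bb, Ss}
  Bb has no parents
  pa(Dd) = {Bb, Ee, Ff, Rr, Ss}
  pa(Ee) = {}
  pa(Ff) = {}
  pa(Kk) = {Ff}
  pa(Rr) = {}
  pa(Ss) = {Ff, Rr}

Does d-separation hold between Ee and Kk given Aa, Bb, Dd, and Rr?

No — Ee and Kk are not d-separated given {Aa, Bb, Dd, Rr}.

There are 4 undirected paths between Ee and Kk; checking each against the conditioning set {Aa, Bb, Dd, Rr}:
  1. Ee → Dd ← Bb → Aa ← Ss ← Ff → Kk — Dd:collider[open]; Bb:fork[blocks]; Aa:collider[open]; Ss:chain[open]; Ff:fork[open] ⇒ blocked
  2. Ee → Dd ← Rr → Ss ← Ff → Kk — Dd:collider[open]; Rr:fork[blocks]; Ss:collider[open]; Ff:fork[open] ⇒ blocked
  3. Ee → Dd ← Ff → Kk — Dd:collider[open]; Ff:fork[open] ⇒ active
  4. Ee → Dd ← Ss ← Ff → Kk — Dd:collider[open]; Ss:chain[open]; Ff:fork[open] ⇒ active
Since the path Ee → Dd ← Ff → Kk is active, Ee and Kk are not d-separated given {Aa, Bb, Dd, Rr}.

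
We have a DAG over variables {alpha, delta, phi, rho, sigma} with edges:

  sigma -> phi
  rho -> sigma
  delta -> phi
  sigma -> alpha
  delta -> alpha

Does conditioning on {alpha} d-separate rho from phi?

No

There are 2 undirected paths between rho and phi; checking each against the conditioning set {alpha}:
Path 1: rho → sigma → phi
  sigma is a chain and sigma is not conditioned on — no node blocks this path, so it is active.
Path 2: rho → sigma → alpha ← delta → phi
  sigma is a chain and sigma is not conditioned on; alpha is a collider and alpha is conditioned on, which opens it; delta is a fork and delta is not conditioned on — no node blocks this path, so it is active.
Because an active path exists, rho and phi are not d-separated.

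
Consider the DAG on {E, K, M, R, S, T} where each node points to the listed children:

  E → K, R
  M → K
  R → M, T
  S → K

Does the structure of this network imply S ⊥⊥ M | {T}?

Enumerating the 2 paths from S to M and testing each for blocking by {T}:
Path 1: S → K ← M
  K is a collider here and neither K nor any of its descendants is conditioned on, so the collider stays closed — the path is blocked at K.
Path 2: S → K ← E → R → M
  K is a collider here and neither K nor any of its descendants is conditioned on, so the collider stays closed — the path is blocked at K.
Every path is blocked, so S and M are d-separated given {T}.

Yes — S and M are d-separated given {T}.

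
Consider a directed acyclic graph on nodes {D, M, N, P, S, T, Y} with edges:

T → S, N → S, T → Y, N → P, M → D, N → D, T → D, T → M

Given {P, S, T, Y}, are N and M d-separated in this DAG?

Yes

There are 4 undirected paths between N and M; checking each against the conditioning set {P, S, T, Y}:
Path 1: N → D ← T → M
  D is a collider here and neither D nor any of its descendants is conditioned on, so the collider stays closed — the path is blocked at D.
Path 2: N → D ← M
  D is a collider here and neither D nor any of its descendants is conditioned on, so the collider stays closed — the path is blocked at D.
Path 3: N → S ← T → D ← M
  T is a fork here and T is conditioned on, so the path is blocked at T.
Path 4: N → S ← T → M
  T is a fork here and T is conditioned on, so the path is blocked at T.
Every path is blocked, so N and M are d-separated given {P, S, T, Y}.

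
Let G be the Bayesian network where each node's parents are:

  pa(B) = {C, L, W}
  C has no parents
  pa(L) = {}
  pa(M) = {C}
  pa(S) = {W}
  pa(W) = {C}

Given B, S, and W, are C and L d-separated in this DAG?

There are 2 undirected paths between C and L; checking each against the conditioning set {B, S, W}:
Path 1: C → B ← L
  B is a collider and B is conditioned on, which opens it — no node blocks this path, so it is active.
Path 2: C → W → B ← L
  W is a chain here and W is conditioned on, so the path is blocked at W.
Since the path C → B ← L is active, C and L are not d-separated given {B, S, W}.

No — C and L are not d-separated given {B, S, W}.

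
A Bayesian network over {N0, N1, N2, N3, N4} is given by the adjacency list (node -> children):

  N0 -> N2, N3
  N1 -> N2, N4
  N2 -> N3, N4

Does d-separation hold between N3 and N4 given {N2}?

No

Enumerating the 4 paths from N3 to N4 and testing each for blocking by {N2}:
Path 1: N3 ← N0 → N2 → N4
  N2 is a chain here and N2 is conditioned on, so the path is blocked at N2.
Path 2: N3 ← N0 → N2 ← N1 → N4
  N0 is a fork and N0 is not conditioned on; N2 is a collider and N2 is conditioned on, which opens it; N1 is a fork and N1 is not conditioned on — no node blocks this path, so it is active.
Path 3: N3 ← N2 → N4
  N2 is a fork here and N2 is conditioned on, so the path is blocked at N2.
Path 4: N3 ← N2 ← N1 → N4
  N2 is a chain here and N2 is conditioned on, so the path is blocked at N2.
At least one path is unblocked, so d-separation fails.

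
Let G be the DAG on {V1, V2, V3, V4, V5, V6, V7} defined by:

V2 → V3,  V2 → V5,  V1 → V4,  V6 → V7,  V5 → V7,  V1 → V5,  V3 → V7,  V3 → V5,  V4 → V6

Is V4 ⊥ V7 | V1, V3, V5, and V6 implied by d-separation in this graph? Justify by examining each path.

Yes — V4 and V7 are d-separated given {V1, V3, V5, V6}.

Enumerating the 4 paths from V4 to V7 and testing each for blocking by {V1, V3, V5, V6}:
  1. V4 → V6 → V7 — V6:chain[blocks] ⇒ blocked
  2. V4 ← V1 → V5 ← V2 → V3 → V7 — V1:fork[blocks]; V5:collider[open]; V2:fork[open]; V3:chain[blocks] ⇒ blocked
  3. V4 ← V1 → V5 → V7 — V1:fork[blocks]; V5:chain[blocks] ⇒ blocked
  4. V4 ← V1 → V5 ← V3 → V7 — V1:fork[blocks]; V5:collider[open]; V3:fork[blocks] ⇒ blocked
All paths are blocked; V4 ⊥ V7 | {V1, V3, V5, V6} holds.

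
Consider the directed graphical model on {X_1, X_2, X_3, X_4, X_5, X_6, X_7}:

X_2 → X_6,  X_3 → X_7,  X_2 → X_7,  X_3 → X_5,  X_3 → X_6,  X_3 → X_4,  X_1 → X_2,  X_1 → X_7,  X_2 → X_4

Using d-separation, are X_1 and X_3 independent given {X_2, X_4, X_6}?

Yes — X_1 and X_3 are d-separated given {X_2, X_4, X_6}.

There are 6 undirected paths between X_1 and X_3; checking each against the conditioning set {X_2, X_4, X_6}:
Path 1: X_1 → X_2 → X_7 ← X_3
  X_2 is a chain here and X_2 is conditioned on, so the path is blocked at X_2.
Path 2: X_1 → X_2 → X_4 ← X_3
  X_2 is a chain here and X_2 is conditioned on, so the path is blocked at X_2.
Path 3: X_1 → X_2 → X_6 ← X_3
  X_2 is a chain here and X_2 is conditioned on, so the path is blocked at X_2.
Path 4: X_1 → X_7 ← X_2 → X_4 ← X_3
  X_7 is a collider here and neither X_7 nor any of its descendants is conditioned on, so the collider stays closed — the path is blocked at X_7.
Path 5: X_1 → X_7 ← X_2 → X_6 ← X_3
  X_7 is a collider here and neither X_7 nor any of its descendants is conditioned on, so the collider stays closed — the path is blocked at X_7.
Path 6: X_1 → X_7 ← X_3
  X_7 is a collider here and neither X_7 nor any of its descendants is conditioned on, so the collider stays closed — the path is blocked at X_7.
All paths are blocked; X_1 ⊥ X_3 | {X_2, X_4, X_6} holds.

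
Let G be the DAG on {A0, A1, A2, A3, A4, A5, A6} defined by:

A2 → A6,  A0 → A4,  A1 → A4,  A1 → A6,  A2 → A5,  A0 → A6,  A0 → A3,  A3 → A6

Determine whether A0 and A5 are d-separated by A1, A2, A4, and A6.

Enumerating the 3 paths from A0 to A5 and testing each for blocking by {A1, A2, A4, A6}:
Path 1: A0 → A6 ← A2 → A5
  A2 is a fork here and A2 is conditioned on, so the path is blocked at A2.
Path 2: A0 → A3 → A6 ← A2 → A5
  A2 is a fork here and A2 is conditioned on, so the path is blocked at A2.
Path 3: A0 → A4 ← A1 → A6 ← A2 → A5
  A1 is a fork here and A1 is conditioned on, so the path is blocked at A1.
Since every path is blocked, d-separation holds.

Yes — A0 and A5 are d-separated given {A1, A2, A4, A6}.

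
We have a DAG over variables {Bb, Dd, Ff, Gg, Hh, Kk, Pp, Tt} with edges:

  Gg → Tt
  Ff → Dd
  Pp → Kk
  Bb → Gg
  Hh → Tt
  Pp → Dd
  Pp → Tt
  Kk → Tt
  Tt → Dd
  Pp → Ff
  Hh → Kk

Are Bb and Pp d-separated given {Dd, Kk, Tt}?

No

Enumerating the 5 paths from Bb to Pp and testing each for blocking by {Dd, Kk, Tt}:
Path 1: Bb → Gg → Tt ← Kk ← Pp
  Kk is a chain here and Kk is conditioned on, so the path is blocked at Kk.
Path 2: Bb → Gg → Tt ← Hh → Kk ← Pp
  Gg is a chain and Gg is not conditioned on; Tt is a collider and Tt is conditioned on, which opens it; Hh is a fork and Hh is not conditioned on; Kk is a collider and Kk is conditioned on, which opens it — no node blocks this path, so it is active.
Path 3: Bb → Gg → Tt ← Pp
  Gg is a chain and Gg is not conditioned on; Tt is a collider and Tt is conditioned on, which opens it — no node blocks this path, so it is active.
Path 4: Bb → Gg → Tt → Dd ← Pp
  Tt is a chain here and Tt is conditioned on, so the path is blocked at Tt.
Path 5: Bb → Gg → Tt → Dd ← Ff ← Pp
  Tt is a chain here and Tt is conditioned on, so the path is blocked at Tt.
Since the path Bb → Gg → Tt ← Hh → Kk ← Pp is active, Bb and Pp are not d-separated given {Dd, Kk, Tt}.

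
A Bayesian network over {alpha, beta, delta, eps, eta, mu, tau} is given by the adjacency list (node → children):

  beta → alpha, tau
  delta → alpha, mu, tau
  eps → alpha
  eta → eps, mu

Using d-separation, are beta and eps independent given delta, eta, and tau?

We examine all 4 paths between beta and eps:
  1. beta → alpha ← delta → mu ← eta → eps — alpha:collider[blocks]; delta:fork[blocks]; mu:collider[blocks]; eta:fork[blocks] ⇒ blocked
  2. beta → alpha ← eps — alpha:collider[blocks] ⇒ blocked
  3. beta → tau ← delta → mu ← eta → eps — tau:collider[open]; delta:fork[blocks]; mu:collider[blocks]; eta:fork[blocks] ⇒ blocked
  4. beta → tau ← delta → alpha ← eps — tau:collider[open]; delta:fork[blocks]; alpha:collider[blocks] ⇒ blocked
Since every path is blocked, d-separation holds.

Yes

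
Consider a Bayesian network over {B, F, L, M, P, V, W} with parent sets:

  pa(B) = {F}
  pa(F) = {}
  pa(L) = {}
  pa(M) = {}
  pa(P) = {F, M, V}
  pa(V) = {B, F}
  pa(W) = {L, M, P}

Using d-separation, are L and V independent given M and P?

We examine all 6 paths between L and V:
Path 1: L → W ← P ← V
  W is a collider here and neither W nor any of its descendants is conditioned on, so the collider stays closed — the path is blocked at W.
Path 2: L → W ← P ← F → V
  W is a collider here and neither W nor any of its descendants is conditioned on, so the collider stays closed — the path is blocked at W.
Path 3: L → W ← P ← F → B → V
  W is a collider here and neither W nor any of its descendants is conditioned on, so the collider stays closed — the path is blocked at W.
Path 4: L → W ← M → P ← V
  W is a collider here and neither W nor any of its descendants is conditioned on, so the collider stays closed — the path is blocked at W.
Path 5: L → W ← M → P ← F → V
  W is a collider here and neither W nor any of its descendants is conditioned on, so the collider stays closed — the path is blocked at W.
Path 6: L → W ← M → P ← F → B → V
  W is a collider here and neither W nor any of its descendants is conditioned on, so the collider stays closed — the path is blocked at W.
All paths are blocked; L ⊥ V | {M, P} holds.

Yes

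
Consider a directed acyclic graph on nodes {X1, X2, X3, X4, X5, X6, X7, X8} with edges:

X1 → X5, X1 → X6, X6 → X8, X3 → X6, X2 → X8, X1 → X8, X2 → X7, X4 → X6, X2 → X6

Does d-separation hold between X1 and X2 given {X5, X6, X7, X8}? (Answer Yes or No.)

No

4 paths connect X1 and X2; each must be blocked for d-separation to hold:
  1. X1 → X6 → X8 ← X2 — X6:chain[blocks]; X8:collider[open] ⇒ blocked
  2. X1 → X6 ← X2 — X6:collider[open] ⇒ active
  3. X1 → X8 ← X6 ← X2 — X8:collider[open]; X6:chain[blocks] ⇒ blocked
  4. X1 → X8 ← X2 — X8:collider[open] ⇒ active
Because an active path exists, X1 and X2 are not d-separated.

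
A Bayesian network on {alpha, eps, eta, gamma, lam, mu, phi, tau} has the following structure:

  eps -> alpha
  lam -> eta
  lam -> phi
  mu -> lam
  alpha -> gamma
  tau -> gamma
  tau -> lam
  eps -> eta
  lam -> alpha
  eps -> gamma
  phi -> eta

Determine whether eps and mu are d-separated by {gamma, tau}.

No

We examine all 6 paths between eps and mu:
  1. eps → eta ← lam ← mu — eta:collider[blocks]; lam:chain[open] ⇒ blocked
  2. eps → eta ← phi ← lam ← mu — eta:collider[blocks]; phi:chain[open]; lam:chain[open] ⇒ blocked
  3. eps → gamma ← tau → lam ← mu — gamma:collider[open]; tau:fork[blocks]; lam:collider[open] ⇒ blocked
  4. eps → gamma ← alpha ← lam ← mu — gamma:collider[open]; alpha:chain[open]; lam:chain[open] ⇒ active
  5. eps → alpha ← lam ← mu — alpha:collider[open]; lam:chain[open] ⇒ active
  6. eps → alpha → gamma ← tau → lam ← mu — alpha:chain[open]; gamma:collider[open]; tau:fork[blocks]; lam:collider[open] ⇒ blocked
Since the path eps → gamma ← alpha ← lam ← mu is active, eps and mu are not d-separated given {gamma, tau}.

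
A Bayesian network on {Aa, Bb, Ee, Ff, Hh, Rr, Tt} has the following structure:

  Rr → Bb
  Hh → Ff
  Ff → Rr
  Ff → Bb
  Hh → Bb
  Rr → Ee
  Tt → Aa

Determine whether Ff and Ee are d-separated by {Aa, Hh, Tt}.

3 paths connect Ff and Ee; each must be blocked for d-separation to hold:
Path 1: Ff ← Hh → Bb ← Rr → Ee
  Hh is a fork here and Hh is conditioned on, so the path is blocked at Hh.
Path 2: Ff → Bb ← Rr → Ee
  Bb is a collider here and neither Bb nor any of its descendants is conditioned on, so the collider stays closed — the path is blocked at Bb.
Path 3: Ff → Rr → Ee
  Rr is a chain and Rr is not conditioned on — no node blocks this path, so it is active.
Because an active path exists, Ff and Ee are not d-separated.

No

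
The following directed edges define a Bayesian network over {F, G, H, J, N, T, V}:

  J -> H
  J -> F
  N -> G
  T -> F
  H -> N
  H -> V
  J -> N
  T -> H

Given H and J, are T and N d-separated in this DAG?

Yes

Enumerating the 4 paths from T to N and testing each for blocking by {H, J}:
Path 1: T → H ← J → N
  J is a fork here and J is conditioned on, so the path is blocked at J.
Path 2: T → H → N
  H is a chain here and H is conditioned on, so the path is blocked at H.
Path 3: T → F ← J → N
  F is a collider here and neither F nor any of its descendants is conditioned on, so the collider stays closed — the path is blocked at F.
Path 4: T → F ← J → H → N
  F is a collider here and neither F nor any of its descendants is conditioned on, so the collider stays closed — the path is blocked at F.
Since every path is blocked, d-separation holds.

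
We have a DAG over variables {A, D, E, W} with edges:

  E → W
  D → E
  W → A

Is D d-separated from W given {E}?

Only one path connects D and W:
  1. D → E → W — E:chain[blocks] ⇒ blocked
All paths are blocked; D ⊥ W | {E} holds.

Yes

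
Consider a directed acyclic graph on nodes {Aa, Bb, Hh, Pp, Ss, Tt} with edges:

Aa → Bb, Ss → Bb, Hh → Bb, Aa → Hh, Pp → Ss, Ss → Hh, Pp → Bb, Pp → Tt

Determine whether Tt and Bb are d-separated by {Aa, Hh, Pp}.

There are 4 undirected paths between Tt and Bb; checking each against the conditioning set {Aa, Hh, Pp}:
Path 1: Tt ← Pp → Bb
  Pp is a fork here and Pp is conditioned on, so the path is blocked at Pp.
Path 2: Tt ← Pp → Ss → Bb
  Pp is a fork here and Pp is conditioned on, so the path is blocked at Pp.
Path 3: Tt ← Pp → Ss → Hh ← Aa → Bb
  Pp is a fork here and Pp is conditioned on, so the path is blocked at Pp.
Path 4: Tt ← Pp → Ss → Hh → Bb
  Pp is a fork here and Pp is conditioned on, so the path is blocked at Pp.
Since every path is blocked, d-separation holds.

Yes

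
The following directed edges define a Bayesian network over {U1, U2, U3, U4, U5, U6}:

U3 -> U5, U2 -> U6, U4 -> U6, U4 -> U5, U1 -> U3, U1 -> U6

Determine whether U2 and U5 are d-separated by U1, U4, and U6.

We examine all 2 paths between U2 and U5:
Path 1: U2 → U6 ← U4 → U5
  U4 is a fork here and U4 is conditioned on, so the path is blocked at U4.
Path 2: U2 → U6 ← U1 → U3 → U5
  U1 is a fork here and U1 is conditioned on, so the path is blocked at U1.
Since every path is blocked, d-separation holds.

Yes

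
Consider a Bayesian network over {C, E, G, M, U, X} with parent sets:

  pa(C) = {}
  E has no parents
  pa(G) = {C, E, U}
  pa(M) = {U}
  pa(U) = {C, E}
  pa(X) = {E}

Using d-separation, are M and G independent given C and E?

No — M and G are not d-separated given {C, E}.

3 paths connect M and G; each must be blocked for d-separation to hold:
  1. M ← U ← E → G — U:chain[open]; E:fork[blocks] ⇒ blocked
  2. M ← U → G — U:fork[open] ⇒ active
  3. M ← U ← C → G — U:chain[open]; C:fork[blocks] ⇒ blocked
Since the path M ← U → G is active, M and G are not d-separated given {C, E}.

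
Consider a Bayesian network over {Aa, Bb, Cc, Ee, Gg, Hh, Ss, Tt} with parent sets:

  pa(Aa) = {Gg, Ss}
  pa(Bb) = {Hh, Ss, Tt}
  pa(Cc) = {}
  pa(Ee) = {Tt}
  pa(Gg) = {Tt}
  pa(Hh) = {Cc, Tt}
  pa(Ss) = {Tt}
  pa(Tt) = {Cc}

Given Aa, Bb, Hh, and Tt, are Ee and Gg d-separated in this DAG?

Yes — Ee and Gg are d-separated given {Aa, Bb, Hh, Tt}.

5 paths connect Ee and Gg; each must be blocked for d-separation to hold:
  1. Ee ← Tt → Gg — Tt:fork[blocks] ⇒ blocked
  2. Ee ← Tt → Bb ← Ss → Aa ← Gg — Tt:fork[blocks]; Bb:collider[open]; Ss:fork[open]; Aa:collider[open] ⇒ blocked
  3. Ee ← Tt → Hh → Bb ← Ss → Aa ← Gg — Tt:fork[blocks]; Hh:chain[blocks]; Bb:collider[open]; Ss:fork[open]; Aa:collider[open] ⇒ blocked
  4. Ee ← Tt ← Cc → Hh → Bb ← Ss → Aa ← Gg — Tt:chain[blocks]; Cc:fork[open]; Hh:chain[blocks]; Bb:collider[open]; Ss:fork[open]; Aa:collider[open] ⇒ blocked
  5. Ee ← Tt → Ss → Aa ← Gg — Tt:fork[blocks]; Ss:chain[open]; Aa:collider[open] ⇒ blocked
Since every path is blocked, d-separation holds.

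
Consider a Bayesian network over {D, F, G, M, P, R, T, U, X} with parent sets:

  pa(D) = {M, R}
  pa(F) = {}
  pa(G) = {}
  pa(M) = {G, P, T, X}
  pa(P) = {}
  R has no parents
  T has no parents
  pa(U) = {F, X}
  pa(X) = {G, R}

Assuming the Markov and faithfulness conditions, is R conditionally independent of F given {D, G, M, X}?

Yes — R and F are d-separated given {D, G, M, X}.

There are 3 undirected paths between R and F; checking each against the conditioning set {D, G, M, X}:
  1. R → X → U ← F — X:chain[blocks]; U:collider[blocks] ⇒ blocked
  2. R → D ← M ← X → U ← F — D:collider[open]; M:chain[blocks]; X:fork[blocks]; U:collider[blocks] ⇒ blocked
  3. R → D ← M ← G → X → U ← F — D:collider[open]; M:chain[blocks]; G:fork[blocks]; X:chain[blocks]; U:collider[blocks] ⇒ blocked
All paths are blocked; R ⊥ F | {D, G, M, X} holds.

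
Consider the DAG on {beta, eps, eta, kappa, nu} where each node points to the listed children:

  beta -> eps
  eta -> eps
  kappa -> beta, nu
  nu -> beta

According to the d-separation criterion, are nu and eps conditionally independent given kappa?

No

Enumerating the 2 paths from nu to eps and testing each for blocking by {kappa}:
  1. nu → beta → eps — beta:chain[open] ⇒ active
  2. nu ← kappa → beta → eps — kappa:fork[blocks]; beta:chain[open] ⇒ blocked
Because an active path exists, nu and eps are not d-separated.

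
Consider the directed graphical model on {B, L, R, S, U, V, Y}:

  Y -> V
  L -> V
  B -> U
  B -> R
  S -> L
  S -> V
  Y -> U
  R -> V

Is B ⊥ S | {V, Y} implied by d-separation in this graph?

4 paths connect B and S; each must be blocked for d-separation to hold:
  1. B → R → V ← S — R:chain[open]; V:collider[open] ⇒ active
  2. B → R → V ← L ← S — R:chain[open]; V:collider[open]; L:chain[open] ⇒ active
  3. B → U ← Y → V ← S — U:collider[blocks]; Y:fork[blocks]; V:collider[open] ⇒ blocked
  4. B → U ← Y → V ← L ← S — U:collider[blocks]; Y:fork[blocks]; V:collider[open]; L:chain[open] ⇒ blocked
Because an active path exists, B and S are not d-separated.

No — B and S are not d-separated given {V, Y}.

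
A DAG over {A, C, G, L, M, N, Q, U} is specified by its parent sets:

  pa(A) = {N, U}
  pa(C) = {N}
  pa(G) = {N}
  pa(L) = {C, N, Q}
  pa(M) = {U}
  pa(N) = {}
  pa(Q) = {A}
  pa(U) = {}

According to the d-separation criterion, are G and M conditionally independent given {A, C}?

Enumerating the 3 paths from G to M and testing each for blocking by {A, C}:
Path 1: G ← N → C → L ← Q ← A ← U → M
  C is a chain here and C is conditioned on, so the path is blocked at C.
Path 2: G ← N → A ← U → M
  N is a fork and N is not conditioned on; A is a collider and A is conditioned on, which opens it; U is a fork and U is not conditioned on — no node blocks this path, so it is active.
Path 3: G ← N → L ← Q ← A ← U → M
  L is a collider here and neither L nor any of its descendants is conditioned on, so the collider stays closed — the path is blocked at L.
Because an active path exists, G and M are not d-separated.

No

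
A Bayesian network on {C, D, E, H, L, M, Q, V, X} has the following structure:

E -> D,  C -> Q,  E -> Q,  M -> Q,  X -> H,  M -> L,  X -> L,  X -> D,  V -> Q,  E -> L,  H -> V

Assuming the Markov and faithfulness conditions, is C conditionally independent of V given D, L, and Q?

No

5 paths connect C and V; each must be blocked for d-separation to hold:
Path 1: C → Q ← M → L ← X → H → V
  Q is a collider and Q is conditioned on, which opens it; M is a fork and M is not conditioned on; L is a collider and L is conditioned on, which opens it; X is a fork and X is not conditioned on; H is a chain and H is not conditioned on — no node blocks this path, so it is active.
Path 2: C → Q ← M → L ← E → D ← X → H → V
  Q is a collider and Q is conditioned on, which opens it; M is a fork and M is not conditioned on; L is a collider and L is conditioned on, which opens it; E is a fork and E is not conditioned on; D is a collider and D is conditioned on, which opens it; X is a fork and X is not conditioned on; H is a chain and H is not conditioned on — no node blocks this path, so it is active.
Path 3: C → Q ← V
  Q is a collider and Q is conditioned on, which opens it — no node blocks this path, so it is active.
Path 4: C → Q ← E → D ← X → H → V
  Q is a collider and Q is conditioned on, which opens it; E is a fork and E is not conditioned on; D is a collider and D is conditioned on, which opens it; X is a fork and X is not conditioned on; H is a chain and H is not conditioned on — no node blocks this path, so it is active.
Path 5: C → Q ← E → L ← X → H → V
  Q is a collider and Q is conditioned on, which opens it; E is a fork and E is not conditioned on; L is a collider and L is conditioned on, which opens it; X is a fork and X is not conditioned on; H is a chain and H is not conditioned on — no node blocks this path, so it is active.
At least one path is unblocked, so d-separation fails.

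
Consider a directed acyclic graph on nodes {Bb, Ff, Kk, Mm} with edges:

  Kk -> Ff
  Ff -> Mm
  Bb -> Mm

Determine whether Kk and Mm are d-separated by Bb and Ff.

Yes — Kk and Mm are d-separated given {Bb, Ff}.

Only one path connects Kk and Mm:
Path 1: Kk → Ff → Mm
  Ff is a chain here and Ff is conditioned on, so the path is blocked at Ff.
All paths are blocked; Kk ⊥ Mm | {Bb, Ff} holds.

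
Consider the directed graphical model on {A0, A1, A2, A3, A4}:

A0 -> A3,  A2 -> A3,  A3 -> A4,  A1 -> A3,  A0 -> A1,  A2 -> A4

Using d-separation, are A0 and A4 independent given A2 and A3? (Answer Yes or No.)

Yes

We examine all 4 paths between A0 and A4:
Path 1: A0 → A1 → A3 → A4
  A3 is a chain here and A3 is conditioned on, so the path is blocked at A3.
Path 2: A0 → A1 → A3 ← A2 → A4
  A2 is a fork here and A2 is conditioned on, so the path is blocked at A2.
Path 3: A0 → A3 → A4
  A3 is a chain here and A3 is conditioned on, so the path is blocked at A3.
Path 4: A0 → A3 ← A2 → A4
  A2 is a fork here and A2 is conditioned on, so the path is blocked at A2.
Every path is blocked, so A0 and A4 are d-separated given {A2, A3}.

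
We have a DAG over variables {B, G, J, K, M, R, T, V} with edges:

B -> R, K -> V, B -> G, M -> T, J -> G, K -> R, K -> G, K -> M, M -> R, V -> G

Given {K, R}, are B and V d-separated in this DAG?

Yes

6 paths connect B and V; each must be blocked for d-separation to hold:
  1. B → G ← V — G:collider[blocks] ⇒ blocked
  2. B → G ← K → V — G:collider[blocks]; K:fork[blocks] ⇒ blocked
  3. B → R ← M ← K → G ← V — R:collider[open]; M:chain[open]; K:fork[blocks]; G:collider[blocks] ⇒ blocked
  4. B → R ← M ← K → V — R:collider[open]; M:chain[open]; K:fork[blocks] ⇒ blocked
  5. B → R ← K → G ← V — R:collider[open]; K:fork[blocks]; G:collider[blocks] ⇒ blocked
  6. B → R ← K → V — R:collider[open]; K:fork[blocks] ⇒ blocked
Every path is blocked, so B and V are d-separated given {K, R}.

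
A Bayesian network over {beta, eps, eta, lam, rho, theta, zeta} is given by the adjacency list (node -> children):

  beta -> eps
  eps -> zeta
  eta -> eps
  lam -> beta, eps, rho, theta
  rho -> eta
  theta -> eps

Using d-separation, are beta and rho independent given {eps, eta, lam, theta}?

6 paths connect beta and rho; each must be blocked for d-separation to hold:
  1. beta → eps ← eta ← rho — eps:collider[open]; eta:chain[blocks] ⇒ blocked
  2. beta → eps ← lam → rho — eps:collider[open]; lam:fork[blocks] ⇒ blocked
  3. beta → eps ← theta ← lam → rho — eps:collider[open]; theta:chain[blocks]; lam:fork[blocks] ⇒ blocked
  4. beta ← lam → rho — lam:fork[blocks] ⇒ blocked
  5. beta ← lam → eps ← eta ← rho — lam:fork[blocks]; eps:collider[open]; eta:chain[blocks] ⇒ blocked
  6. beta ← lam → theta → eps ← eta ← rho — lam:fork[blocks]; theta:chain[blocks]; eps:collider[open]; eta:chain[blocks] ⇒ blocked
Every path is blocked, so beta and rho are d-separated given {eps, eta, lam, theta}.

Yes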